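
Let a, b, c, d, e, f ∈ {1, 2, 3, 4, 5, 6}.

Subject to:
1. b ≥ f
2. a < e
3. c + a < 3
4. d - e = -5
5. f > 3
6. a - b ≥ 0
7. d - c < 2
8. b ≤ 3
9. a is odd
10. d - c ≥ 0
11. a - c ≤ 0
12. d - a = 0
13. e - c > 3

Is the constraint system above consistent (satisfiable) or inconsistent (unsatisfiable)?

From constraint 5: f ≥ 4. From constraints 1 and 8: f ≤ b and b ≤ 3, so f ≤ 3. But 3 < 4, so no value of f works.

Unsatisfiable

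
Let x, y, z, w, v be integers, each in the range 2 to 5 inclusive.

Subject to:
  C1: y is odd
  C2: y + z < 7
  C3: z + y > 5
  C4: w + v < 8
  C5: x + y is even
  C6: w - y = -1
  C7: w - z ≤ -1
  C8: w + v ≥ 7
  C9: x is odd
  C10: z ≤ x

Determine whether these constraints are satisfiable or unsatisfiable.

The assignment x = 5, y = 3, z = 3, w = 2, v = 5 works:
  constraint 2 holds since y + z = 6.
  constraint 3 holds since z + y = 6.
The rest check out directly.

Satisfiable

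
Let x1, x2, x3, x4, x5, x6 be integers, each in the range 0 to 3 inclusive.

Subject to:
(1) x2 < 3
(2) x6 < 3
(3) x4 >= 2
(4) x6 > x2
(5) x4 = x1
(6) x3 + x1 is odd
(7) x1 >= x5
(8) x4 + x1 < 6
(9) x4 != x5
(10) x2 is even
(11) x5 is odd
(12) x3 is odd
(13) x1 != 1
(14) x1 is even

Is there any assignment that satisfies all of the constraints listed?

Setting (x1, x2, x3, x4, x5, x6) = (2, 0, 3, 2, 1, 2) satisfies everything: constraint 6: x3 + x1 = 5 is odd; constraint 8: x4 + x1 = 4, and the others follow.

Satisfiable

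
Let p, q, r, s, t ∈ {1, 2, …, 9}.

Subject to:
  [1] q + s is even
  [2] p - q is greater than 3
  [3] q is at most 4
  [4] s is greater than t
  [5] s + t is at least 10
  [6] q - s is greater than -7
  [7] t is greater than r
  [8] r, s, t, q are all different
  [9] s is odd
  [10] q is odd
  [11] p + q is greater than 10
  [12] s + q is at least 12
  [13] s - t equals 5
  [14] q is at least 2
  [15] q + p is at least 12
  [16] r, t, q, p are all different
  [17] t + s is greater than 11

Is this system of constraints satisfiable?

Satisfiable

The assignment p = 9, q = 3, r = 2, s = 9, t = 4 works:
  constraint 2 holds since p - q = 6.
  constraint 5 holds since s + t = 13.
  constraint 6 holds since q - s = -6.
The rest check out directly.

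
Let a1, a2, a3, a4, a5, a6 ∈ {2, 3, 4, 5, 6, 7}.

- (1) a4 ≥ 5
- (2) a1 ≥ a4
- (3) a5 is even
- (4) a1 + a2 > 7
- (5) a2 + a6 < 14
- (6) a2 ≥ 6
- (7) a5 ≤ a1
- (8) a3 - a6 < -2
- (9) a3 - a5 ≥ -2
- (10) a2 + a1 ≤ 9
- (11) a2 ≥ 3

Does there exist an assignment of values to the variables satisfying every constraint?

Unsatisfiable

From constraint 6: a2 ≥ 6. From constraints 1 and 2: a1 ≥ a4 ≥ 5. Hence a2 + a1 ≥ 11. But constraint 10 requires a2 + a1 ≤ 9, and 9 < 11. Contradiction.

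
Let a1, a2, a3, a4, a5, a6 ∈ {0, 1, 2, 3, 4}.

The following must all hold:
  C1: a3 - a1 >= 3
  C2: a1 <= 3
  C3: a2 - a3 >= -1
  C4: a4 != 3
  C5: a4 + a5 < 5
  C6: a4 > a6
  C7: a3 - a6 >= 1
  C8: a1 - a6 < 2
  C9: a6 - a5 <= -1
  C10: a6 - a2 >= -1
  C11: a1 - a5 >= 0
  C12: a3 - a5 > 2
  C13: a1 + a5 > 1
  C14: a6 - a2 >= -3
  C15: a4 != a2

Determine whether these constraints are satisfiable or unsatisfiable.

Constraints 1, 3, 9, 10, and 11 give a5 − a6 ≥ 1, a6 − a2 ≥ -1, a2 − a3 ≥ -1, a3 − a1 ≥ 3, a1 − a5 ≥ 0.
Adding all 5 inequalities: the left sides telescope to 0, and the right sides sum to 1 + (-1) + (-1) + 3 + 0 = 2. So 0 ≥ 2, which is false.

Unsatisfiable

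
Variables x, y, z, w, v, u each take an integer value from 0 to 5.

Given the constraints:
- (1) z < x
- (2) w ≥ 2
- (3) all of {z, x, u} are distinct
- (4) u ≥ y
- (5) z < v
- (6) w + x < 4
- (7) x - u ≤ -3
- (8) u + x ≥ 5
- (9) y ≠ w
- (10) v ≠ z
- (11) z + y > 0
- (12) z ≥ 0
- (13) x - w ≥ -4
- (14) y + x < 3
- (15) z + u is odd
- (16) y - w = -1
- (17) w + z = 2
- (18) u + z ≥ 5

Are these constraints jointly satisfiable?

Setting (x, y, z, w, v, u) = (1, 1, 0, 2, 4, 5) satisfies everything: constraint 6: w + x = 3; constraint 7: x - u = -4, and the others follow.

Satisfiable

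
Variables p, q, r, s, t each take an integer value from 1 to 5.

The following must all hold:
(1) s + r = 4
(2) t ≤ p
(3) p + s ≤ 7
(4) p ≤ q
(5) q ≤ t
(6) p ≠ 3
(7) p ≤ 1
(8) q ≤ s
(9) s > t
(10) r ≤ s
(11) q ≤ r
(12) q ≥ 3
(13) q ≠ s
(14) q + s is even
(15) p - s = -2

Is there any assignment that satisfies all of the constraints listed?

From constraints 5 and 12: t ≥ q and q ≥ 3, so t ≥ 3. From constraints 2 and 7: t ≤ p and p ≤ 1, so t ≤ 1. But 1 < 3, so no value of t works.

Unsatisfiable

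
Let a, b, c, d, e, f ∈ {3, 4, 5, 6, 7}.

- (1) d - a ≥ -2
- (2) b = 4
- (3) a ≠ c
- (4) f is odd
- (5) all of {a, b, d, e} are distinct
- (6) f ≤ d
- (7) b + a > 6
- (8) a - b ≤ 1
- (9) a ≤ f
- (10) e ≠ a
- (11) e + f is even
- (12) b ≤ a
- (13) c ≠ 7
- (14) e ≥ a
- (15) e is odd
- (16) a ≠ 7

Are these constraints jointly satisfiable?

Take a = 5, b = 4, c = 3, d = 6, e = 7, f = 5. Then constraint 1: d - a = 1; constraint 7: b + a = 9, and every other listed constraint is also met.

Satisfiable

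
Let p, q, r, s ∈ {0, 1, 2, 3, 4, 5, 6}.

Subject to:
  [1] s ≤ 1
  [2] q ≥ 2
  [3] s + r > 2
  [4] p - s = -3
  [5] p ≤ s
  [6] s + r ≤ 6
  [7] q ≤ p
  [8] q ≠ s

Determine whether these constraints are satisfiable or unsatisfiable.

Unsatisfiable

From constraints 2 and 7: p ≥ q and q ≥ 2, so p ≥ 2. From constraints 1 and 5: p ≤ s and s ≤ 1, so p ≤ 1. But 1 < 2, so no value of p works.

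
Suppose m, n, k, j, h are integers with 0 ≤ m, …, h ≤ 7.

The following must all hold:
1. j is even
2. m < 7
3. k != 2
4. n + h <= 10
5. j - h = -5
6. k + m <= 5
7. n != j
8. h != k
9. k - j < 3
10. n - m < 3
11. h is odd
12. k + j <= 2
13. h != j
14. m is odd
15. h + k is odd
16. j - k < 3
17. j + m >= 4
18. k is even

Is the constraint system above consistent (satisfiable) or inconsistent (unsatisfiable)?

Satisfiable

Setting (m, n, k, j, h) = (5, 5, 0, 0, 5) satisfies everything: constraint 4: n + h = 10; constraint 5: j - h = -5, and the others follow.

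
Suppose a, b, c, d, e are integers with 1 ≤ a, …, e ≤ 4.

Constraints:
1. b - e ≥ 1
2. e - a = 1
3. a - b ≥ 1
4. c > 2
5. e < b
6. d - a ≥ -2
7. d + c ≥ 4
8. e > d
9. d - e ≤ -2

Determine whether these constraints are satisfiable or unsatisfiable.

Constraints 1, 3, 6, and 9 give e − d ≥ 2, d − a ≥ -2, a − b ≥ 1, b − e ≥ 1.
Adding all 4 inequalities: the left sides telescope to 0, and the right sides sum to 2 + (-2) + 1 + 1 = 2. So 0 ≥ 2, which is false.

Unsatisfiable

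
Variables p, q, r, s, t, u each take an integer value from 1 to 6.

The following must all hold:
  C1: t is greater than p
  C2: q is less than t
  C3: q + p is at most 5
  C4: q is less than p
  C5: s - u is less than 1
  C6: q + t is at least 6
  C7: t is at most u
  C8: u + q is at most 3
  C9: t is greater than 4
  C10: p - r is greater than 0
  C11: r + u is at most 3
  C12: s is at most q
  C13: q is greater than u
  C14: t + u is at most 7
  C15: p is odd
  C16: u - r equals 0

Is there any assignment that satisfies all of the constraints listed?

Unsatisfiable

Constraints 1, 4, 7, and 13 give t ≤ u, u < q, q < p, p < t. Chaining: t ≤ u < q < p < t, which forces t < t — impossible.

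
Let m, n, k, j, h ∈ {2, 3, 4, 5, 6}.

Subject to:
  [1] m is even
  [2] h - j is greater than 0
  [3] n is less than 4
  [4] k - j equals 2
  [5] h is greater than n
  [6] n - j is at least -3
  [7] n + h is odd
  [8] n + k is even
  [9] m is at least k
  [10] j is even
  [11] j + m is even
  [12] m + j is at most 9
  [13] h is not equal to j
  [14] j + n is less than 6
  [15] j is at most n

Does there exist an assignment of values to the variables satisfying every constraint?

The assignment m = 4, n = 2, k = 4, j = 2, h = 3 works:
  constraint 2 holds since h - j = 1.
  constraint 4 holds since k - j = 2.
The rest check out directly.

Satisfiable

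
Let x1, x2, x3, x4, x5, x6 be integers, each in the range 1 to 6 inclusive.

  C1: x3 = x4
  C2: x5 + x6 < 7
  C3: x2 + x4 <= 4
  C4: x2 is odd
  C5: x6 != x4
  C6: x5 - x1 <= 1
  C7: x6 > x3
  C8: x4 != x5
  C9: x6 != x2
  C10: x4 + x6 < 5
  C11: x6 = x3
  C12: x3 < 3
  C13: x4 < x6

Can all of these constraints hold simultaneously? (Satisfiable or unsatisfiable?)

From constraints 1 and 11, x6 = x3 = x4, so x6 = x4. But constraint 5 says x6 ≠ x4. Contradiction.

Unsatisfiable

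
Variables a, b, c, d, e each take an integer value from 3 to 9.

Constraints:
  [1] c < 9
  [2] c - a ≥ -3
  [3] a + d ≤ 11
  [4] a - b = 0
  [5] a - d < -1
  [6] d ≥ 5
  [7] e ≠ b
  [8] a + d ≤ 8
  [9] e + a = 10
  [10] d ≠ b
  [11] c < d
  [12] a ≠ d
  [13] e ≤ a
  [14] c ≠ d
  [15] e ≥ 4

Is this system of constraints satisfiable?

From constraints 13 and 15: a ≥ e ≥ 4. From constraint 6: d ≥ 5. Hence a + d ≥ 9. But constraint 8 requires a + d ≤ 8, and 8 < 9. Contradiction.

Unsatisfiable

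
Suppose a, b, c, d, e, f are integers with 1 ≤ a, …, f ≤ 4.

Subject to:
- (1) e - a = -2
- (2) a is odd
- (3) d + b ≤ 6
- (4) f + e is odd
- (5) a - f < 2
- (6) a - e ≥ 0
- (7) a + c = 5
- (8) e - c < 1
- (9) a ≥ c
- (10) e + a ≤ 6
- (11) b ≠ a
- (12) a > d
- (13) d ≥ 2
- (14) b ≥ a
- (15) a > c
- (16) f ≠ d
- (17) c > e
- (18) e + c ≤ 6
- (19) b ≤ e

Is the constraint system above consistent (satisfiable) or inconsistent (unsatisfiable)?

Unsatisfiable

Constraints 14, 15, 17, and 19 give c < a, a ≤ b, b ≤ e, e < c. Chaining: c < a ≤ b ≤ e < c, which forces c < c — impossible.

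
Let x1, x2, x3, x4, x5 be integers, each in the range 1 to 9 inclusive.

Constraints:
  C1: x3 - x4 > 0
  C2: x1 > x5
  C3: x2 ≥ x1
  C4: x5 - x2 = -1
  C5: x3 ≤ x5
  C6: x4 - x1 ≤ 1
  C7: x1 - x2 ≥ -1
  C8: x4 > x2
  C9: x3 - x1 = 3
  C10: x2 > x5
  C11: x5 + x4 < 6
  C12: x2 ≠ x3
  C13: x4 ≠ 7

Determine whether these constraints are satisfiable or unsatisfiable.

Constraints 1, 2, 3, 5, and 8 give x4 < x3, x3 ≤ x5, x5 < x1, x1 ≤ x2, x2 < x4. Chaining: x4 < x3 ≤ x5 < x1 ≤ x2 < x4, which forces x4 < x4 — impossible.

Unsatisfiable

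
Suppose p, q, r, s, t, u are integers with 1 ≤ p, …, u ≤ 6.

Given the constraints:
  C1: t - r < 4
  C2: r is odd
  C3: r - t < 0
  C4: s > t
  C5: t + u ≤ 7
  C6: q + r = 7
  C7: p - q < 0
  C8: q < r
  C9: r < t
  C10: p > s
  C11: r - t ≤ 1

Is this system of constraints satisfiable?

Unsatisfiable

Constraints 3, 4, 7, 8, and 10 give t < s, s < p, p < q, q < r, r < t. Chaining: t < s < p < q < r < t, which forces t < t — impossible.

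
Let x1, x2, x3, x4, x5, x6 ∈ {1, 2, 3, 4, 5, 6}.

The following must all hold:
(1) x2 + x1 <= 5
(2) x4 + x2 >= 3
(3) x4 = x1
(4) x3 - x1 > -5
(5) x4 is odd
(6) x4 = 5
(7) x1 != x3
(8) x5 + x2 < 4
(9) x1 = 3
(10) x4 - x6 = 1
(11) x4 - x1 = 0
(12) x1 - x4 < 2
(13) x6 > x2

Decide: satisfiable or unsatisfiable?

Constraint 6 fixes x4 = 5 and constraint 9 fixes x1 = 3, but constraint 3 requires x4 = x1. Since 5 ≠ 3, contradiction.

Unsatisfiable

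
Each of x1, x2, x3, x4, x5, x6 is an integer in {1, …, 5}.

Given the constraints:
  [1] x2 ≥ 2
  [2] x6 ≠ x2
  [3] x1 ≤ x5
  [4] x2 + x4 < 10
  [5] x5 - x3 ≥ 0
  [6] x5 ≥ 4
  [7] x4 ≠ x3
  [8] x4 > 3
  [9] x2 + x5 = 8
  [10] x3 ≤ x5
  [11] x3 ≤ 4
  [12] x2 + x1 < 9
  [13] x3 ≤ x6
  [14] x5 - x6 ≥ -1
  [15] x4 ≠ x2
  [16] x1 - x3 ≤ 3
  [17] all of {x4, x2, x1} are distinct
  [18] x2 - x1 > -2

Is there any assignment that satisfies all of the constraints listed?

The assignment x1 = 4, x2 = 3, x3 = 4, x4 = 5, x5 = 5, x6 = 5 works:
  constraint 4 holds since x2 + x4 = 8.
  constraint 5 holds since x5 - x3 = 1.
  constraint 9 holds since x2 + x5 = 8.
The rest check out directly.

Satisfiable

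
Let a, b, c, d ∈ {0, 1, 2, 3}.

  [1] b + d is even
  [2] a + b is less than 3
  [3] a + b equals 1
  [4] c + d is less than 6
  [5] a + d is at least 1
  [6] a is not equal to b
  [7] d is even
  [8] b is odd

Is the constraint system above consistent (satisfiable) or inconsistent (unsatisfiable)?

Constraint 8 makes b odd and constraint 7 makes d even, so b + d must be odd. Constraint 1 says b + d is even — contradiction.

Unsatisfiable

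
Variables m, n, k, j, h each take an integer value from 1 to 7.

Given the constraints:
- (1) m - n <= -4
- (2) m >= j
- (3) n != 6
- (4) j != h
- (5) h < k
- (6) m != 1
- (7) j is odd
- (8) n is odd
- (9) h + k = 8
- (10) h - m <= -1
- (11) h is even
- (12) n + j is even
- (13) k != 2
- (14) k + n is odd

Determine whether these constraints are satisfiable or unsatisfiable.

One satisfying assignment is m = 3, n = 7, k = 6, j = 3, h = 2.
For the less obvious constraints — constraint 1: m - n = -4; constraint 9: h + k = 8 — and the others hold by inspection.

Satisfiable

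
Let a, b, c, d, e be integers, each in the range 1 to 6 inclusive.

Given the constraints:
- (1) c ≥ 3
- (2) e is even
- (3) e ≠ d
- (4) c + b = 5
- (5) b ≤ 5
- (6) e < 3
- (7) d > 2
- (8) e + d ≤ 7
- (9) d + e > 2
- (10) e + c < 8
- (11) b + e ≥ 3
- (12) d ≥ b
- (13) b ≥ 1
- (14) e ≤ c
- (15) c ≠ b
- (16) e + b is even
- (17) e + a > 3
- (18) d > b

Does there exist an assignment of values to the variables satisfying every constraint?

Try a = 2, b = 2, c = 3, d = 3, e = 2.
Check constraint 4: c + b = 5; constraint 8: e + d = 5; constraint 9: d + e = 5. The remaining constraints are straightforward to verify.

Satisfiable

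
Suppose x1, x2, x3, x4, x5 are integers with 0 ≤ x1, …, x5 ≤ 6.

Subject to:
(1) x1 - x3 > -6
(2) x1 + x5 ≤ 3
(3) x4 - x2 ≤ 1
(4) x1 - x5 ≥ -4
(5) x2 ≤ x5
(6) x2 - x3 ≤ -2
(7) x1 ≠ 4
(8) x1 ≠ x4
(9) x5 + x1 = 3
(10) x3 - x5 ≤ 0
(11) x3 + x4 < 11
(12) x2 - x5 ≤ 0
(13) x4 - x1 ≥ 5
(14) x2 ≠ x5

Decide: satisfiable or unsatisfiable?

Unsatisfiable

Constraints 3, 4, 6, 10, and 13 give x4 − x1 ≥ 5, x1 − x5 ≥ -4, x5 − x3 ≥ 0, x3 − x2 ≥ 2, x2 − x4 ≥ -1.
Adding all 5 inequalities: the left sides telescope to 0, and the right sides sum to 5 + (-4) + 0 + 2 + (-1) = 2. So 0 ≥ 2, which is false.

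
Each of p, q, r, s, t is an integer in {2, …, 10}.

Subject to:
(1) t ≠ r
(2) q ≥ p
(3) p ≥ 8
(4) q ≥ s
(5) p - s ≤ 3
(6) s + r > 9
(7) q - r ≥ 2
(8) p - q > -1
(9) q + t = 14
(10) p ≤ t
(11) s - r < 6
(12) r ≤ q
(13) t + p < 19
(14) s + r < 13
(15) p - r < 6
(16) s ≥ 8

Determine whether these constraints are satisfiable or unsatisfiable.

Unsatisfiable

From constraints 4 and 16: q ≥ s ≥ 8. From constraints 3 and 10: t ≥ p ≥ 8. Hence q + t ≥ 16. But constraint 9 requires q + t = 14, and 14 < 16. Contradiction.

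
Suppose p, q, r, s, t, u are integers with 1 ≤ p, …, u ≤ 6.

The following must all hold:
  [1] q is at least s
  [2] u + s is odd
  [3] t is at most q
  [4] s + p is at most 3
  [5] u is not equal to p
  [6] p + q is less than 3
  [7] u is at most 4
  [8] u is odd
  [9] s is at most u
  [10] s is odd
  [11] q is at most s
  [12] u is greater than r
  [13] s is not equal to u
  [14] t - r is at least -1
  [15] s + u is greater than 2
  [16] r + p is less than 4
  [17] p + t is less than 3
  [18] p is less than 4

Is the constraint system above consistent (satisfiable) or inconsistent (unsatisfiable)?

Unsatisfiable

Constraint 8 makes u odd and constraint 10 makes s odd, so u + s must be even. Constraint 2 says u + s is odd — contradiction.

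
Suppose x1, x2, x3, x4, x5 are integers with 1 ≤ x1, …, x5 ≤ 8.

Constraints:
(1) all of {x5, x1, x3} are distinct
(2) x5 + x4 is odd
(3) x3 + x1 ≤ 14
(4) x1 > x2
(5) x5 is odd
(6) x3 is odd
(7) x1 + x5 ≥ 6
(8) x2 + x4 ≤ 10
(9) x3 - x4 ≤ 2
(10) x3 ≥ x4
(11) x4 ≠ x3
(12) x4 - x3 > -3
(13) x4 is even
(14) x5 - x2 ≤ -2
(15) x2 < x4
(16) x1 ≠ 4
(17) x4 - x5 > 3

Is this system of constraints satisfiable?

Satisfiable

The assignment x1 = 6, x2 = 3, x3 = 7, x4 = 6, x5 = 1 works:
  constraint 3 holds since x3 + x1 = 13.
  constraint 7 holds since x1 + x5 = 7.
The rest check out directly.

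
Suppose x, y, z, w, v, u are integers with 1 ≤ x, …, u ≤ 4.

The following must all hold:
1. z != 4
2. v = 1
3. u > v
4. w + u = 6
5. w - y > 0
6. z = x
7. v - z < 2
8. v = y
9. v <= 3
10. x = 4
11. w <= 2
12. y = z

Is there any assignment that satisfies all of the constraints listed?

Unsatisfiable

Constraint 2 fixes v = 1 and constraint 10 fixes x = 4. Constraints 6, 8, and 12 give v = y = z = x, so v = x. But 1 ≠ 4 — contradiction.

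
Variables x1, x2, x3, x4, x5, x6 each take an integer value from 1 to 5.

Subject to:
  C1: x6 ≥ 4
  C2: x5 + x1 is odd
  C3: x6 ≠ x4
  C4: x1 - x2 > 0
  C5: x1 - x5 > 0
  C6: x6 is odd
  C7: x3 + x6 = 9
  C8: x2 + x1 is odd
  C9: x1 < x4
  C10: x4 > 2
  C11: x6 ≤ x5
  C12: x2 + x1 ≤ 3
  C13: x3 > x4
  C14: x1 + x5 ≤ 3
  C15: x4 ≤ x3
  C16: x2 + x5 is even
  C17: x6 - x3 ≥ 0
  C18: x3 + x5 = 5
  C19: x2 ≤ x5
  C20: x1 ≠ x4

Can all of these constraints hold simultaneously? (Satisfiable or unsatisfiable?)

Unsatisfiable

Constraints 5, 9, 11, 13, and 17 give x4 < x3, x3 ≤ x6, x6 ≤ x5, x5 < x1, x1 < x4. Chaining: x4 < x3 ≤ x6 ≤ x5 < x1 < x4, which forces x4 < x4 — impossible.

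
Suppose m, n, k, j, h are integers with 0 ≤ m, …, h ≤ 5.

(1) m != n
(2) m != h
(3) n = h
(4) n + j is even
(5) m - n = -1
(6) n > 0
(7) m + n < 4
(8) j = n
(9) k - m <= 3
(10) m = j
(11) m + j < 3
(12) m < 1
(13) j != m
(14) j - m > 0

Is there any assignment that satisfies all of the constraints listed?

Unsatisfiable

From constraints 3, 8, and 10, m = j = n = h, so m = h. But constraint 2 says m ≠ h. Contradiction.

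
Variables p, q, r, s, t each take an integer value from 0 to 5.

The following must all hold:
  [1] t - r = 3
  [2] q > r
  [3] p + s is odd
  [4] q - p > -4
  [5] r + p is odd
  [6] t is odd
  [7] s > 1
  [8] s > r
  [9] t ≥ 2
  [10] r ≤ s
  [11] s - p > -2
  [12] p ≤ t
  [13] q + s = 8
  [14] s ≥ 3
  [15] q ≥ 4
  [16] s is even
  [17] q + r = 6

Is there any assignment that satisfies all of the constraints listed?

Take p = 5, q = 4, r = 2, s = 4, t = 5. Then constraint 1: t - r = 3; constraint 4: q - p = -1; constraint 11: s - p = -1, and every other listed constraint is also met.

Satisfiable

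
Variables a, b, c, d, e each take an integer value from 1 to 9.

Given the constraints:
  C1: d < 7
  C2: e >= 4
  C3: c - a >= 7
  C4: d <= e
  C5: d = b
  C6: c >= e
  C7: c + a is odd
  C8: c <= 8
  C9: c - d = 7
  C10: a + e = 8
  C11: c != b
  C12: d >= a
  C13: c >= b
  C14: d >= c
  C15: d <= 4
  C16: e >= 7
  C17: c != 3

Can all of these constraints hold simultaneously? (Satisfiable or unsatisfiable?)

Unsatisfiable

From constraints 6 and 16: c ≥ e and e ≥ 7, so c ≥ 7. From constraints 14 and 15: c ≤ d and d ≤ 4, so c ≤ 4. But 4 < 7, so no value of c works.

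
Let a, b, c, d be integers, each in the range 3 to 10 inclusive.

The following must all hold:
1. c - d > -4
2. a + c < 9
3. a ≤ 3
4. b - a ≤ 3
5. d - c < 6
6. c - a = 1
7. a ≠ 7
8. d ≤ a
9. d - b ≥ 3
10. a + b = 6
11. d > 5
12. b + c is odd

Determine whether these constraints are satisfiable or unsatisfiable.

From constraint 11: d ≥ 6. From constraints 3 and 8: d ≤ a and a ≤ 3, so d ≤ 3. But 3 < 6, so no value of d works.

Unsatisfiable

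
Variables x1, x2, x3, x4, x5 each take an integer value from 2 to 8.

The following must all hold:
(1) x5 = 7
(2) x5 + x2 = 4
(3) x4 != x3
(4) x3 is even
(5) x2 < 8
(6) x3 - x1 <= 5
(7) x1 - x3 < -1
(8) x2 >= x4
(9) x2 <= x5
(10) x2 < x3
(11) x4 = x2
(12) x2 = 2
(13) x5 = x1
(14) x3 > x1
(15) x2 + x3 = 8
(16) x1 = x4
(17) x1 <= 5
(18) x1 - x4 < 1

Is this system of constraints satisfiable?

Constraint 1 fixes x5 = 7 and constraint 12 fixes x2 = 2. Constraints 11, 13, and 16 give x5 = x1 = x4 = x2, so x5 = x2. But 7 ≠ 2 — contradiction.

Unsatisfiable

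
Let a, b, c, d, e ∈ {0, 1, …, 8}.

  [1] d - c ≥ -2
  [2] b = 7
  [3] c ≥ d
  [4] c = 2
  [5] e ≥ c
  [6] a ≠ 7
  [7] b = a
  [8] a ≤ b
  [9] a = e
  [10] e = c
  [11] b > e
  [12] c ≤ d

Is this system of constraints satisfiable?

Unsatisfiable

Constraint 2 fixes b = 7 and constraint 4 fixes c = 2. Constraints 7, 9, and 10 give b = a = e = c, so b = c. But 7 ≠ 2 — contradiction.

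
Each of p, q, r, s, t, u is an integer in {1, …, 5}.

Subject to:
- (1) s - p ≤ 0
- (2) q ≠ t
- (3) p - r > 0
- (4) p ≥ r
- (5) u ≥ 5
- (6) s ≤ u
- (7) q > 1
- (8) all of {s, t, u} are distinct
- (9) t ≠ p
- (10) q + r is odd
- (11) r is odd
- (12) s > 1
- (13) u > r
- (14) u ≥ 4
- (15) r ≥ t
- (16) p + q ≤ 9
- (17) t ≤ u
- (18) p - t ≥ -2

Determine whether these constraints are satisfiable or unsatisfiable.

Setting (p, q, r, s, t, u) = (2, 4, 1, 2, 1, 5) satisfies everything: constraint 1: s - p = 0; constraint 3: p - r = 1, and the others follow.

Satisfiable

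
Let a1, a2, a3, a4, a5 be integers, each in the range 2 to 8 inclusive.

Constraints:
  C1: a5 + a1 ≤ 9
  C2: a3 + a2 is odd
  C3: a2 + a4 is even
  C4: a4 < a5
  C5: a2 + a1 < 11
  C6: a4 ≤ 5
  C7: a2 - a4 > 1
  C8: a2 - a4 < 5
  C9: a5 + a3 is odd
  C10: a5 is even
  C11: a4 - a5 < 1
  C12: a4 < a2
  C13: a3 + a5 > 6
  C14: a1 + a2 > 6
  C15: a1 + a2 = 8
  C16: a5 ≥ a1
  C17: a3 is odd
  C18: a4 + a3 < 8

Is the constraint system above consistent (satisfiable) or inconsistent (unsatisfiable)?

Satisfiable

Setting (a1, a2, a3, a4, a5) = (4, 4, 3, 2, 4) satisfies everything: constraint 1: a5 + a1 = 8; constraint 5: a2 + a1 = 8; constraint 7: a2 - a4 = 2, and the others follow.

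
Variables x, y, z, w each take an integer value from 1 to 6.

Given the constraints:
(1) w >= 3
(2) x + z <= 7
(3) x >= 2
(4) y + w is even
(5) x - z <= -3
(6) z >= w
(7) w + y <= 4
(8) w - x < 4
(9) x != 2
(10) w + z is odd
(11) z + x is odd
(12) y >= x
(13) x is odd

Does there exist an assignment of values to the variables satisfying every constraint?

From constraint 1: w ≥ 3. From constraints 3 and 12: y ≥ x ≥ 2. Hence w + y ≥ 5. But constraint 7 requires w + y ≤ 4, and 4 < 5. Contradiction.

Unsatisfiable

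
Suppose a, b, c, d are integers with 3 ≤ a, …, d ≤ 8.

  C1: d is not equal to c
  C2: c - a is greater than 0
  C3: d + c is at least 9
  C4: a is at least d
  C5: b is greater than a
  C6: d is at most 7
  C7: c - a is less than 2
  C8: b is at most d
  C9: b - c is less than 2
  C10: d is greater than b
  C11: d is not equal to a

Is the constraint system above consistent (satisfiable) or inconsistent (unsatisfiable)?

Unsatisfiable

Constraints 4, 5, and 10 give d ≤ a, a < b, b < d. Chaining: d ≤ a < b < d, which forces d < d — impossible.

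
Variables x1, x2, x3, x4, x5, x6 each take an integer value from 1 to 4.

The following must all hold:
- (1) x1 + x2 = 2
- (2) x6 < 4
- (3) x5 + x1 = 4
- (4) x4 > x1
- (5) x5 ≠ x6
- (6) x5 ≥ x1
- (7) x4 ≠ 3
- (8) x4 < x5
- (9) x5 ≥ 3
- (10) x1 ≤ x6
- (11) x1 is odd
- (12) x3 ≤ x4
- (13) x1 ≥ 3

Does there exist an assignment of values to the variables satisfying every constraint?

Unsatisfiable

From constraint 9: x5 ≥ 3. From constraint 13: x1 ≥ 3. Hence x5 + x1 ≥ 6. But constraint 3 requires x5 + x1 = 4, and 4 < 6. Contradiction.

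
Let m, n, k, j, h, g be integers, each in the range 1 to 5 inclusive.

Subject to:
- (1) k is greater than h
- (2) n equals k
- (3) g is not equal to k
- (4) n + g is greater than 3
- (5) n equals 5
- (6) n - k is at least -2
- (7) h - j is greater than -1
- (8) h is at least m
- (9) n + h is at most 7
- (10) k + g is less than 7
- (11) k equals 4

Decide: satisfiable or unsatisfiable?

Constraint 5 fixes n = 5 and constraint 11 fixes k = 4, but constraint 2 requires n = k. Since 5 ≠ 4, contradiction.

Unsatisfiable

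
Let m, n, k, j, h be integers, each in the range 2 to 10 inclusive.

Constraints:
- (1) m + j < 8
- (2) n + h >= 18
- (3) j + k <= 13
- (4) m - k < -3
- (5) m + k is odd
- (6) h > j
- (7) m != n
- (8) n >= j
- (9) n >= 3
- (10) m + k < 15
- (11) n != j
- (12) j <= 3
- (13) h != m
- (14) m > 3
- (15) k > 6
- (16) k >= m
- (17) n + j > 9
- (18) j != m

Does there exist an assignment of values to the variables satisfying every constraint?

Satisfiable

Take m = 4, n = 9, k = 9, j = 2, h = 9. Then constraint 1: m + j = 6; constraint 2: n + h = 18, and every other listed constraint is also met.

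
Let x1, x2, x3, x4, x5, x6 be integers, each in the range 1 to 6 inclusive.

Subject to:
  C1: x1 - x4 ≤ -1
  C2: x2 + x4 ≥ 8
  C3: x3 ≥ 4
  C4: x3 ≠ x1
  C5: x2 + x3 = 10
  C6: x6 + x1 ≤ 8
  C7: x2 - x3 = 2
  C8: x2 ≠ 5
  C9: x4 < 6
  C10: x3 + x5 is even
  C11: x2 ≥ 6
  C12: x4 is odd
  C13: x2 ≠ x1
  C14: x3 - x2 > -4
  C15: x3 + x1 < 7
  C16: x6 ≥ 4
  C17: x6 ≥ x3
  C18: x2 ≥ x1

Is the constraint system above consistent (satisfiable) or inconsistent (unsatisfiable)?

Take x1 = 1, x2 = 6, x3 = 4, x4 = 5, x5 = 4, x6 = 6. Then constraint 1: x1 - x4 = -4; constraint 2: x2 + x4 = 11; constraint 5: x2 + x3 = 10, and every other listed constraint is also met.

Satisfiable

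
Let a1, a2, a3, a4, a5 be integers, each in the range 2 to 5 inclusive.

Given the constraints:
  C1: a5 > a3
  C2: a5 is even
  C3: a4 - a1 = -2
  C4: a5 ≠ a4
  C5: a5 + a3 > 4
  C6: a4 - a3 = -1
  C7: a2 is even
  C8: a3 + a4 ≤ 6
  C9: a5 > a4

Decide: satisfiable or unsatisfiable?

Satisfiable

Take a1 = 4, a2 = 4, a3 = 3, a4 = 2, a5 = 4. Then constraint 3: a4 - a1 = -2; constraint 5: a5 + a3 = 7; constraint 6: a4 - a3 = -1, and every other listed constraint is also met.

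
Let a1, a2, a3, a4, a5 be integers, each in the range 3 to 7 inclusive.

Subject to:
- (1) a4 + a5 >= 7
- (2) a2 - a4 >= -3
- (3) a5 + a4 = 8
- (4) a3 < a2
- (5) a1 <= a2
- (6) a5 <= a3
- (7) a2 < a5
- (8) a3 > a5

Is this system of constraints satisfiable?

Unsatisfiable

Constraints 4, 7, and 8 give a2 < a5, a5 < a3, a3 < a2. Chaining: a2 < a5 < a3 < a2, which forces a2 < a2 — impossible.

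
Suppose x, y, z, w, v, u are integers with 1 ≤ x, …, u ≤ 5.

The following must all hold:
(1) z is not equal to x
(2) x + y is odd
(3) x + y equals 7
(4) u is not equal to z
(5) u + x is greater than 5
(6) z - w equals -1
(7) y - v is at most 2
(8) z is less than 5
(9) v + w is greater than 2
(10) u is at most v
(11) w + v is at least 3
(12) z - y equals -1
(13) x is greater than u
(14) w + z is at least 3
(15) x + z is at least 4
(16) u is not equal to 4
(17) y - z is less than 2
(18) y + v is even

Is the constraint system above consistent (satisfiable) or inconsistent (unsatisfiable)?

Setting (x, y, z, w, v, u) = (5, 2, 1, 2, 2, 2) satisfies everything: constraint 3: x + y = 7; constraint 5: u + x = 7; constraint 6: z - w = -1, and the others follow.

Satisfiable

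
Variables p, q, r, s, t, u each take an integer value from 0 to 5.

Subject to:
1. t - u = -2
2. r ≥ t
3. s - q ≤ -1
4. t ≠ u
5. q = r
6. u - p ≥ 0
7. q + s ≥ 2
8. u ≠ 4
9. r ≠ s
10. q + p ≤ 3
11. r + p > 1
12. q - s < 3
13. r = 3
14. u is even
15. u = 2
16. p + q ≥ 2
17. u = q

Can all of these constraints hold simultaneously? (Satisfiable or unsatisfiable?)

Constraint 15 fixes u = 2 and constraint 13 fixes r = 3. Constraints 5 and 17 give u = q = r, so u = r. But 2 ≠ 3 — contradiction.

Unsatisfiable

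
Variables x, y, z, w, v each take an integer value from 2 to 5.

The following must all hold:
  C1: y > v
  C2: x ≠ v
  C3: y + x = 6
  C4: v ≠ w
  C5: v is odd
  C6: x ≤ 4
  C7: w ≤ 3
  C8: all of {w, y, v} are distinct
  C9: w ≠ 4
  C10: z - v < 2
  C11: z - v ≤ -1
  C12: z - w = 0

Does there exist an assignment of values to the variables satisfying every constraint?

Satisfiable

The assignment x = 2, y = 4, z = 2, w = 2, v = 3 works:
  constraint 3 holds since y + x = 6.
  constraint 10 holds since z - v = -1.
  constraint 11 holds since z - v = -1.
The rest check out directly.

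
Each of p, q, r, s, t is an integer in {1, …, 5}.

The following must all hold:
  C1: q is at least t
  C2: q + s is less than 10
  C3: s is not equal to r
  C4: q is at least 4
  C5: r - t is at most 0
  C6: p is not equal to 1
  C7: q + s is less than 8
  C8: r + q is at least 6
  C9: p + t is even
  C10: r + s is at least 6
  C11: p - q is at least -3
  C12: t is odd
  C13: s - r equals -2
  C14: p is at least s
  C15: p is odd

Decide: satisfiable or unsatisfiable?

Try p = 3, q = 5, r = 4, s = 2, t = 5.
Check constraint 2: q + s = 7; constraint 5: r - t = -1. The remaining constraints are straightforward to verify.

Satisfiable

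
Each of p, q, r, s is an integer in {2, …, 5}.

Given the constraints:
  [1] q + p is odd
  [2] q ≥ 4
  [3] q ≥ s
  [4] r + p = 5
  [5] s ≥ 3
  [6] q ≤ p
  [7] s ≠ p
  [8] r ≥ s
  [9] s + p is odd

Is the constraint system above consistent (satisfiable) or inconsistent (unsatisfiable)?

From constraints 5 and 8: r ≥ s ≥ 3. From constraints 2 and 6: p ≥ q ≥ 4. Hence r + p ≥ 7. But constraint 4 requires r + p = 5, and 5 < 7. Contradiction.

Unsatisfiable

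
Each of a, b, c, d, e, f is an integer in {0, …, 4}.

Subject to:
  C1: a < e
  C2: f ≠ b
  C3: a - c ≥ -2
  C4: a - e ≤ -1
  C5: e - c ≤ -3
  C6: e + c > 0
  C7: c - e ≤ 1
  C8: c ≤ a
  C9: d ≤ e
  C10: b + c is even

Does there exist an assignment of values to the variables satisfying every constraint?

Unsatisfiable

Constraints 3, 4, and 5 give c − e ≥ 3, e − a ≥ 1, a − c ≥ -2.
Adding all 3 inequalities: the left sides telescope to 0, and the right sides sum to 3 + 1 + (-2) = 2. So 0 ≥ 2, which is false.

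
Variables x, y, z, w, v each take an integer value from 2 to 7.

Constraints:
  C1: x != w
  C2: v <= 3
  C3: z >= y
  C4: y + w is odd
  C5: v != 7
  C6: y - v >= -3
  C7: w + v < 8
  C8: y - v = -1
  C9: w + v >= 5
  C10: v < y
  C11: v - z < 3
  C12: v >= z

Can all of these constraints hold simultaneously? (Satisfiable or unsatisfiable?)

Constraints 3, 10, and 12 give v < y, y ≤ z, z ≤ v. Chaining: v < y ≤ z ≤ v, which forces v < v — impossible.

Unsatisfiable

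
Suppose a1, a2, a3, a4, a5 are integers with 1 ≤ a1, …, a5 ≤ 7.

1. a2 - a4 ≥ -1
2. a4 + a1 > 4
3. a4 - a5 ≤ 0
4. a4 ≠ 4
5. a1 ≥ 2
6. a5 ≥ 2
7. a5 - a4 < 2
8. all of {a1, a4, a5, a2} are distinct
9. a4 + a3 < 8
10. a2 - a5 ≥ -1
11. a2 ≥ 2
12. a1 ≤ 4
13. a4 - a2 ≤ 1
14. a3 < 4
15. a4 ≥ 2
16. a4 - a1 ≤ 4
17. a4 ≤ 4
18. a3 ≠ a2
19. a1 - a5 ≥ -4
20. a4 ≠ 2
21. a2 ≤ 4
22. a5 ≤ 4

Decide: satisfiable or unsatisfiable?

Unsatisfiable

Constraints 5, 6, 11, 12, 15, 17, 21, and 22 confine each of a1, a4, a5, a2 to the 3 values {2, …, 4}.
Constraint 8 requires all 4 of them to be distinct, but only 3 values are available — impossible by the pigeonhole principle.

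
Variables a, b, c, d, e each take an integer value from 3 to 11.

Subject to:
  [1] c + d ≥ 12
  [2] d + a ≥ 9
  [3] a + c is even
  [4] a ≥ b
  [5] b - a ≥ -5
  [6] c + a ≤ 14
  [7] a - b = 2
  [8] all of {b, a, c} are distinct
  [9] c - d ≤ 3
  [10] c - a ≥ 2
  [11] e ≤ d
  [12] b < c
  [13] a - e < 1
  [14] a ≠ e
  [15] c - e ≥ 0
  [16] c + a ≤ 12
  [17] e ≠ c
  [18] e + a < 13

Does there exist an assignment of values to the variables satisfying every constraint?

Satisfiable

Try a = 5, b = 3, c = 7, d = 7, e = 6.
Check constraint 1: c + d = 14; constraint 2: d + a = 12. The remaining constraints are straightforward to verify.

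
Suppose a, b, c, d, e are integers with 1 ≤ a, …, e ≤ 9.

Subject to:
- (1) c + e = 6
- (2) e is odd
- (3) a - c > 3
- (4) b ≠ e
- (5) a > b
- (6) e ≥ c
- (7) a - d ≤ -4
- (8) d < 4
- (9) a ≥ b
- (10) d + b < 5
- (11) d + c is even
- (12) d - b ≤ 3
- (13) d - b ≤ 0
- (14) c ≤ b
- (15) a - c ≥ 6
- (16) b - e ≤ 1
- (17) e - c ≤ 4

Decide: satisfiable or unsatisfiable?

Unsatisfiable

Constraints 7, 12, 15, 16, and 17 give e − b ≥ -1, b − d ≥ -3, d − a ≥ 4, a − c ≥ 6, c − e ≥ -4.
Adding all 5 inequalities: the left sides telescope to 0, and the right sides sum to (-1) + (-3) + 4 + 6 + (-4) = 2. So 0 ≥ 2, which is false.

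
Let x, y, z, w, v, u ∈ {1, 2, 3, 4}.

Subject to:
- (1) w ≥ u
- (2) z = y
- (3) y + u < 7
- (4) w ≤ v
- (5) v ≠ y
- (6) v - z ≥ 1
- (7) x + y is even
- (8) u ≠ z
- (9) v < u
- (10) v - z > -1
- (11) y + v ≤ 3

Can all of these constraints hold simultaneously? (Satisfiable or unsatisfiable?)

Unsatisfiable

Constraints 1, 4, and 9 give u ≤ w, w ≤ v, v < u. Chaining: u ≤ w ≤ v < u, which forces u < u — impossible.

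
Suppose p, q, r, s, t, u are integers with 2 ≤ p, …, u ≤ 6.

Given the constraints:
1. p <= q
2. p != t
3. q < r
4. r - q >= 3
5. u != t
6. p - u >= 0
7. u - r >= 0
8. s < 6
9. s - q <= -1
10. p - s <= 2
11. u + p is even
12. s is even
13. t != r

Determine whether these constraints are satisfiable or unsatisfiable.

Constraints 4, 6, 7, 9, and 10 give u − r ≥ 0, r − q ≥ 3, q − s ≥ 1, s − p ≥ -2, p − u ≥ 0.
Adding all 5 inequalities: the left sides telescope to 0, and the right sides sum to 0 + 3 + 1 + (-2) + 0 = 2. So 0 ≥ 2, which is false.

Unsatisfiable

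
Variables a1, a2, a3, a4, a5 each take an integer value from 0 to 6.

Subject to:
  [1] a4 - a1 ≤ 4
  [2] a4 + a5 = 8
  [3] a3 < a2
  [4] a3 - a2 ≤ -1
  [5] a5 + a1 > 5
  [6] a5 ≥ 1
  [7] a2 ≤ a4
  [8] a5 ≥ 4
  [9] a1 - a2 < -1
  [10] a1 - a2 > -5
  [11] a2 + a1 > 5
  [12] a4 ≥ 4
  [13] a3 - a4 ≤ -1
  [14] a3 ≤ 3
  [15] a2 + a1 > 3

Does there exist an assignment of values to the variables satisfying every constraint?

Take a1 = 2, a2 = 4, a3 = 2, a4 = 4, a5 = 4. Then constraint 1: a4 - a1 = 2; constraint 2: a4 + a5 = 8; constraint 4: a3 - a2 = -2, and every other listed constraint is also met.

Satisfiable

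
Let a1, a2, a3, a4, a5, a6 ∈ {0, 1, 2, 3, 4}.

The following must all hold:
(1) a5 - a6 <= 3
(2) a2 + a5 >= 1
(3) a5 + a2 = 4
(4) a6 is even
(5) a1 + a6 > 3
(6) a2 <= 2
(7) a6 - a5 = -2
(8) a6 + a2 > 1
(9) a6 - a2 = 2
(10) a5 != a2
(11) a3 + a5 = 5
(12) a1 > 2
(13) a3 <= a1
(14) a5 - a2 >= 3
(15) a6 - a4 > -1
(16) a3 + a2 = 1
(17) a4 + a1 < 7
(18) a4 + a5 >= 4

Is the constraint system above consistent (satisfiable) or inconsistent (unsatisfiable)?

Satisfiable

One satisfying assignment is a1 = 4, a2 = 0, a3 = 1, a4 = 1, a5 = 4, a6 = 2.
For the less obvious constraints — constraint 1: a5 - a6 = 2; constraint 2: a2 + a5 = 4 — and the others hold by inspection.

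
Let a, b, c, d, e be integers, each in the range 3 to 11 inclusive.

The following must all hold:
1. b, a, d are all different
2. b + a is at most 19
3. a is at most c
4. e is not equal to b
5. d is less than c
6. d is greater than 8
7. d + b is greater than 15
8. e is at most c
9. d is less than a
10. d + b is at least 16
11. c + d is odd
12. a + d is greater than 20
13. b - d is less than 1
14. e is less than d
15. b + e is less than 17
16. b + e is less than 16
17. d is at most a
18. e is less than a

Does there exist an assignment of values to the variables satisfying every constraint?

Satisfiable

The assignment a = 11, b = 8, c = 11, d = 10, e = 7 works:
  constraint 2 holds since b + a = 19.
  constraint 7 holds since d + b = 18.
  constraint 10 holds since d + b = 18.
The rest check out directly.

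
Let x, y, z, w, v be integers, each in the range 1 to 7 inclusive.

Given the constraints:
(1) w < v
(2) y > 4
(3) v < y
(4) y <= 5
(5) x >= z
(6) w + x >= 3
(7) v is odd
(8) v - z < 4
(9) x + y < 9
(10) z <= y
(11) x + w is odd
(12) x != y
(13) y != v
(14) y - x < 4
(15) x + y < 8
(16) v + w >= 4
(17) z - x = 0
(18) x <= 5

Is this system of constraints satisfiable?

Satisfiable

Setting (x, y, z, w, v) = (2, 5, 2, 1, 3) satisfies everything: constraint 6: w + x = 3; constraint 8: v - z = 1; constraint 9: x + y = 7, and the others follow.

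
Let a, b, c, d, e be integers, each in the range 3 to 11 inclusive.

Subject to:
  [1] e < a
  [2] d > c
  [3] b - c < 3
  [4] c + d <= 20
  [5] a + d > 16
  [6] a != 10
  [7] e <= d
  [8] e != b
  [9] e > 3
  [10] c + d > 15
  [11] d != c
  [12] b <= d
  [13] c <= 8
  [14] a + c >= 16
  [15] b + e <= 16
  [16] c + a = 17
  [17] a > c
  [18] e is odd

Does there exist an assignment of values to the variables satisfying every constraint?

One satisfying assignment is a = 9, b = 8, c = 8, d = 9, e = 5.
For the less obvious constraints — constraint 3: b - c = 0; constraint 4: c + d = 17 — and the others hold by inspection.

Satisfiable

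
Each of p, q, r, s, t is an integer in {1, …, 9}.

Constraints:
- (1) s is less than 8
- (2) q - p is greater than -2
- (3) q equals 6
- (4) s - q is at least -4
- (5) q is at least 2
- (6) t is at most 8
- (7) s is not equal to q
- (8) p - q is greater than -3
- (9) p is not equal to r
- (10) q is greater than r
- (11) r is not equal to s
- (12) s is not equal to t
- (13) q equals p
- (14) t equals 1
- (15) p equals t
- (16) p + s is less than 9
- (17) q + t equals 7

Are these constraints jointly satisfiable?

Unsatisfiable

Constraint 3 fixes q = 6 and constraint 14 fixes t = 1. Constraints 13 and 15 give q = p = t, so q = t. But 6 ≠ 1 — contradiction.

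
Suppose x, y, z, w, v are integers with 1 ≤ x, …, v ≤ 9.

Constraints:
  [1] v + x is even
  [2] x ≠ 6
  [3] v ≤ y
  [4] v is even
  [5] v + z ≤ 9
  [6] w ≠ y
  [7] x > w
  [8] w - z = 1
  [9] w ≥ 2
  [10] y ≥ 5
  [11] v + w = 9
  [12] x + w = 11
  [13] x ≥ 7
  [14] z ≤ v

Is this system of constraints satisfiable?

Take x = 8, y = 9, z = 2, w = 3, v = 6. Then constraint 5: v + z = 8; constraint 8: w - z = 1; constraint 11: v + w = 9, and every other listed constraint is also met.

Satisfiable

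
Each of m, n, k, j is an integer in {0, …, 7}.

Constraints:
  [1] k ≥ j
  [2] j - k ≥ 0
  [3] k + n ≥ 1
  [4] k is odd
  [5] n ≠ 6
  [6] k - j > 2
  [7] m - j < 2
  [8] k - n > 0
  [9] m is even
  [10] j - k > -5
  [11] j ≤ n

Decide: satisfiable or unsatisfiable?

Constraints 2, 8, and 11 give k ≤ j, j ≤ n, n < k. Chaining: k ≤ j ≤ n < k, which forces k < k — impossible.

Unsatisfiable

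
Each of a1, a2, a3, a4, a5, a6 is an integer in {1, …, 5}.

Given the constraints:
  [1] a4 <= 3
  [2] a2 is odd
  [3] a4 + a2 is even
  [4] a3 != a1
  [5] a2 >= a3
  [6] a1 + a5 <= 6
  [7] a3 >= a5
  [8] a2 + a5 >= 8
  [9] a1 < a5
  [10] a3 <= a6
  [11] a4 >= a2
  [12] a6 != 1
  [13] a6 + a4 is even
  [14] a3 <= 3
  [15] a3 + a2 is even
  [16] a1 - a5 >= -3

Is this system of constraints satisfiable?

Unsatisfiable

From constraints 1 and 11: a2 ≤ a4 ≤ 3. From constraints 7 and 14: a5 ≤ a3 ≤ 3. Hence a2 + a5 ≤ 6. But constraint 8 requires a2 + a5 ≥ 8, and 8 > 6. Contradiction.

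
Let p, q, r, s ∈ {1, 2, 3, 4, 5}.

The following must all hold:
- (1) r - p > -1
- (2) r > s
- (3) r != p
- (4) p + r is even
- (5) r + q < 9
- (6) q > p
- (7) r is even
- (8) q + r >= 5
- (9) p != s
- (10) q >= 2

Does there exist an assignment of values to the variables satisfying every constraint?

Satisfiable

Setting (p, q, r, s) = (2, 4, 4, 3) satisfies everything: constraint 1: r - p = 2; constraint 5: r + q = 8; constraint 8: q + r = 8, and the others follow.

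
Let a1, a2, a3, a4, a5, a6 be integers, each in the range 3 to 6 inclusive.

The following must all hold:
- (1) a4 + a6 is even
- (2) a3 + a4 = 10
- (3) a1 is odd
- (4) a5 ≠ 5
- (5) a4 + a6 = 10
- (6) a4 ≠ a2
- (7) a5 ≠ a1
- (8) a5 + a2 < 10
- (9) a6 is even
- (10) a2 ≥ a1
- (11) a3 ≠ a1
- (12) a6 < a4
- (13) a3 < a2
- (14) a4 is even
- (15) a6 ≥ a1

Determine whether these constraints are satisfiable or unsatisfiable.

Try a1 = 3, a2 = 5, a3 = 4, a4 = 6, a5 = 4, a6 = 4.
Check constraint 2: a3 + a4 = 10; constraint 5: a4 + a6 = 10. The remaining constraints are straightforward to verify.

Satisfiable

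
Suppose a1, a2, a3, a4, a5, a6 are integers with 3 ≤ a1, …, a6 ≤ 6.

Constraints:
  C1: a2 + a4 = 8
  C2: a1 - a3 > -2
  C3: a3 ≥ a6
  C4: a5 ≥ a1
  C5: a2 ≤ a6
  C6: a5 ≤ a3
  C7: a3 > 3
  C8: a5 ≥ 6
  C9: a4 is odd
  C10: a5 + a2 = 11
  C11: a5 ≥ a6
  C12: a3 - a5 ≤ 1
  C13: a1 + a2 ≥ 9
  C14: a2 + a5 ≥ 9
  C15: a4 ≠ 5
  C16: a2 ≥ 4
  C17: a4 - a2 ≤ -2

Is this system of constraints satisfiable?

Take a1 = 5, a2 = 5, a3 = 6, a4 = 3, a5 = 6, a6 = 6. Then constraint 1: a2 + a4 = 8; constraint 2: a1 - a3 = -1, and every other listed constraint is also met.

Satisfiable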